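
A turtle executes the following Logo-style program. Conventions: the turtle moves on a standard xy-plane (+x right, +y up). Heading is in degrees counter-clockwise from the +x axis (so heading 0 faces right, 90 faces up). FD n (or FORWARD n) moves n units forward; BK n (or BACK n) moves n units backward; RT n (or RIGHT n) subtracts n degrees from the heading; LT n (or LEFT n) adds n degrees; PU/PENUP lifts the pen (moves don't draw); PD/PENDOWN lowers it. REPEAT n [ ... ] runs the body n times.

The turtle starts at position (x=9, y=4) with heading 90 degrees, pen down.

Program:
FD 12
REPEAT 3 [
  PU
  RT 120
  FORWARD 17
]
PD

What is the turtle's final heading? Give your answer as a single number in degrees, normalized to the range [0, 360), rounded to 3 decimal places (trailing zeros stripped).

Answer: 90

Derivation:
Executing turtle program step by step:
Start: pos=(9,4), heading=90, pen down
FD 12: (9,4) -> (9,16) [heading=90, draw]
REPEAT 3 [
  -- iteration 1/3 --
  PU: pen up
  RT 120: heading 90 -> 330
  FD 17: (9,16) -> (23.722,7.5) [heading=330, move]
  -- iteration 2/3 --
  PU: pen up
  RT 120: heading 330 -> 210
  FD 17: (23.722,7.5) -> (9,-1) [heading=210, move]
  -- iteration 3/3 --
  PU: pen up
  RT 120: heading 210 -> 90
  FD 17: (9,-1) -> (9,16) [heading=90, move]
]
PD: pen down
Final: pos=(9,16), heading=90, 1 segment(s) drawn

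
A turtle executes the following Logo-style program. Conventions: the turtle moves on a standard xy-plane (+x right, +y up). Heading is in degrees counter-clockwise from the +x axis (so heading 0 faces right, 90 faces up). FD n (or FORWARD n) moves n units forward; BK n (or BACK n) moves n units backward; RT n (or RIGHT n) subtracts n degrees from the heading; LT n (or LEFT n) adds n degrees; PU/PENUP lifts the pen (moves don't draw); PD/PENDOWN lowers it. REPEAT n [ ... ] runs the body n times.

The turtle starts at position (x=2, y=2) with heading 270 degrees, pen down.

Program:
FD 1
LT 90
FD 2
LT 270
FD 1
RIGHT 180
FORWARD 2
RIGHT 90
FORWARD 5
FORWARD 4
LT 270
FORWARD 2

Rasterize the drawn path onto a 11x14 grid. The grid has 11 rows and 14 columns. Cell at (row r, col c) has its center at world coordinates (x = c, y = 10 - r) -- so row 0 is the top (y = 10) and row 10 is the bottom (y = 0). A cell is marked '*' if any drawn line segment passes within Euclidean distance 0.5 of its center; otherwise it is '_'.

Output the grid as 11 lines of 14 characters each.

Answer: ______________
______________
______________
______________
______________
______________
______________
______________
__*_**********
__***________*
____*________*

Derivation:
Segment 0: (2,2) -> (2,1)
Segment 1: (2,1) -> (4,1)
Segment 2: (4,1) -> (4,-0)
Segment 3: (4,-0) -> (4,2)
Segment 4: (4,2) -> (9,2)
Segment 5: (9,2) -> (13,2)
Segment 6: (13,2) -> (13,-0)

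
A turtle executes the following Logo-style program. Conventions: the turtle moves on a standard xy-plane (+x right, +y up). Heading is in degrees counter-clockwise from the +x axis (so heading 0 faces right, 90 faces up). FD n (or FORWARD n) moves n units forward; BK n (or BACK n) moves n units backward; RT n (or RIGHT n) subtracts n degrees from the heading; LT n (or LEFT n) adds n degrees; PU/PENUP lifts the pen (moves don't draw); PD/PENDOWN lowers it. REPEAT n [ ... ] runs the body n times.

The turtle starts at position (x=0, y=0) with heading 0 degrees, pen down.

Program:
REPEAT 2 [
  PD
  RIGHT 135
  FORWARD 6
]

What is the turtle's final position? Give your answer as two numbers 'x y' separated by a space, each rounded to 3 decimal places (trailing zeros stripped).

Executing turtle program step by step:
Start: pos=(0,0), heading=0, pen down
REPEAT 2 [
  -- iteration 1/2 --
  PD: pen down
  RT 135: heading 0 -> 225
  FD 6: (0,0) -> (-4.243,-4.243) [heading=225, draw]
  -- iteration 2/2 --
  PD: pen down
  RT 135: heading 225 -> 90
  FD 6: (-4.243,-4.243) -> (-4.243,1.757) [heading=90, draw]
]
Final: pos=(-4.243,1.757), heading=90, 2 segment(s) drawn

Answer: -4.243 1.757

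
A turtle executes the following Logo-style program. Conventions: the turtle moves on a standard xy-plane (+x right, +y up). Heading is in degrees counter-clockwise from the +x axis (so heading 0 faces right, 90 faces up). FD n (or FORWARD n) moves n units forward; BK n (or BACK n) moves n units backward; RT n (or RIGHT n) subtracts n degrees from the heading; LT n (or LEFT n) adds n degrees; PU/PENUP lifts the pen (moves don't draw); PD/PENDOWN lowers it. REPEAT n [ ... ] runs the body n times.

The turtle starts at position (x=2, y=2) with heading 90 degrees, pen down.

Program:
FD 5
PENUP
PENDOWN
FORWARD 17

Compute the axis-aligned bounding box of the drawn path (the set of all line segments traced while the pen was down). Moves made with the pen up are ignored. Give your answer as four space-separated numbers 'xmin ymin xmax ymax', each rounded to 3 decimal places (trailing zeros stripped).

Answer: 2 2 2 24

Derivation:
Executing turtle program step by step:
Start: pos=(2,2), heading=90, pen down
FD 5: (2,2) -> (2,7) [heading=90, draw]
PU: pen up
PD: pen down
FD 17: (2,7) -> (2,24) [heading=90, draw]
Final: pos=(2,24), heading=90, 2 segment(s) drawn

Segment endpoints: x in {2, 2, 2}, y in {2, 7, 24}
xmin=2, ymin=2, xmax=2, ymax=24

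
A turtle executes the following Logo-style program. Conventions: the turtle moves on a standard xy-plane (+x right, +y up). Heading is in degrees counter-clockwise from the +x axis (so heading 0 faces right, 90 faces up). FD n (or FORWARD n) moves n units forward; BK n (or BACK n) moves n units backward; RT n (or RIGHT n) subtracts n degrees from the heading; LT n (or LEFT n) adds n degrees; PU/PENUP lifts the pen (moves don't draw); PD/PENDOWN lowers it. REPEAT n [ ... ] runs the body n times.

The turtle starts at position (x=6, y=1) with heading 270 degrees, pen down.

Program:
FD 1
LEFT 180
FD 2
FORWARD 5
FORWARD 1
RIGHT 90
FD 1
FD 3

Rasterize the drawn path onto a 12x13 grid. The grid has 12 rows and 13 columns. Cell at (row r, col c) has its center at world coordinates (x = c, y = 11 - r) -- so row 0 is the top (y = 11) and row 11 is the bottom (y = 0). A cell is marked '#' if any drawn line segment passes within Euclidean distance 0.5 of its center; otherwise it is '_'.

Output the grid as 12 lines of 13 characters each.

Answer: _____________
_____________
_____________
______#####__
______#______
______#______
______#______
______#______
______#______
______#______
______#______
______#______

Derivation:
Segment 0: (6,1) -> (6,0)
Segment 1: (6,0) -> (6,2)
Segment 2: (6,2) -> (6,7)
Segment 3: (6,7) -> (6,8)
Segment 4: (6,8) -> (7,8)
Segment 5: (7,8) -> (10,8)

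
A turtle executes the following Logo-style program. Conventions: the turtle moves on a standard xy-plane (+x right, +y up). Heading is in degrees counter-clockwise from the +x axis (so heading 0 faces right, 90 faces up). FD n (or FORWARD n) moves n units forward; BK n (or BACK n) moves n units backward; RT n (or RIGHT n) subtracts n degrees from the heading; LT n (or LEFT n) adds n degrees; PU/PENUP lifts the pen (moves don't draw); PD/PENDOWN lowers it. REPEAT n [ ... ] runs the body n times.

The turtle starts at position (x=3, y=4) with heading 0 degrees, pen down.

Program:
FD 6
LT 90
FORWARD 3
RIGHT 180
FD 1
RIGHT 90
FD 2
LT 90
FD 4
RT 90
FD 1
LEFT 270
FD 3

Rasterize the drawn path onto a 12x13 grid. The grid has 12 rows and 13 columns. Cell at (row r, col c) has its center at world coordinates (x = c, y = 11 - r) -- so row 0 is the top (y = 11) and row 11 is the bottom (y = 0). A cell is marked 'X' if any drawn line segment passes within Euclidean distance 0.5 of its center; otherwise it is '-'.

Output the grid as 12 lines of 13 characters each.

Answer: -------------
-------------
-------------
-------------
---------X---
-------XXX---
------XX-X---
---XXXXXXX---
------XX-----
------XX-----
-------------
-------------

Derivation:
Segment 0: (3,4) -> (9,4)
Segment 1: (9,4) -> (9,7)
Segment 2: (9,7) -> (9,6)
Segment 3: (9,6) -> (7,6)
Segment 4: (7,6) -> (7,2)
Segment 5: (7,2) -> (6,2)
Segment 6: (6,2) -> (6,5)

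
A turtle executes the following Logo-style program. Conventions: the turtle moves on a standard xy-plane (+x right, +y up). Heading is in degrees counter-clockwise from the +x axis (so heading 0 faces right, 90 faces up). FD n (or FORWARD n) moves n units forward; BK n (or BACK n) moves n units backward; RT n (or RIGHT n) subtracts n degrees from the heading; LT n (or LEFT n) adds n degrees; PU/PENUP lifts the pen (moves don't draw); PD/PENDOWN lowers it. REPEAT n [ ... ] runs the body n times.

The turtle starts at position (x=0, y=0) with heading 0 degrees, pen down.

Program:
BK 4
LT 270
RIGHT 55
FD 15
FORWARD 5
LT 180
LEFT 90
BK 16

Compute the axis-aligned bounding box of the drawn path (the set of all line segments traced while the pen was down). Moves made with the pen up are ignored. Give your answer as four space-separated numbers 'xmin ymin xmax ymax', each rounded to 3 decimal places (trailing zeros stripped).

Answer: -20.383 -24.578 0 0

Derivation:
Executing turtle program step by step:
Start: pos=(0,0), heading=0, pen down
BK 4: (0,0) -> (-4,0) [heading=0, draw]
LT 270: heading 0 -> 270
RT 55: heading 270 -> 215
FD 15: (-4,0) -> (-16.287,-8.604) [heading=215, draw]
FD 5: (-16.287,-8.604) -> (-20.383,-11.472) [heading=215, draw]
LT 180: heading 215 -> 35
LT 90: heading 35 -> 125
BK 16: (-20.383,-11.472) -> (-11.206,-24.578) [heading=125, draw]
Final: pos=(-11.206,-24.578), heading=125, 4 segment(s) drawn

Segment endpoints: x in {-20.383, -16.287, -11.206, -4, 0}, y in {-24.578, -11.472, -8.604, 0}
xmin=-20.383, ymin=-24.578, xmax=0, ymax=0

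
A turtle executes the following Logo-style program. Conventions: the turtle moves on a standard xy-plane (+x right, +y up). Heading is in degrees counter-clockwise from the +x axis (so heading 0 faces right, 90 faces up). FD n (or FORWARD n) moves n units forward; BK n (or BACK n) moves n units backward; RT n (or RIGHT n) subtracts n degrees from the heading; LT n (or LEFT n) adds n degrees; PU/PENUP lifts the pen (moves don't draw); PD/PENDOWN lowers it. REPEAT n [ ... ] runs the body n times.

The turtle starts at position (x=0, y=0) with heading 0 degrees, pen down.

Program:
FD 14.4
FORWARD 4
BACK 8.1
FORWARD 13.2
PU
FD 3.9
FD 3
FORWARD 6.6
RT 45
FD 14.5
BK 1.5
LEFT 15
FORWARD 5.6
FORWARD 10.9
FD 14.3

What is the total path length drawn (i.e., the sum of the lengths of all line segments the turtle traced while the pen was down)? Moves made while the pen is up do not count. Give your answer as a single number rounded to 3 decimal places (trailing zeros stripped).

Executing turtle program step by step:
Start: pos=(0,0), heading=0, pen down
FD 14.4: (0,0) -> (14.4,0) [heading=0, draw]
FD 4: (14.4,0) -> (18.4,0) [heading=0, draw]
BK 8.1: (18.4,0) -> (10.3,0) [heading=0, draw]
FD 13.2: (10.3,0) -> (23.5,0) [heading=0, draw]
PU: pen up
FD 3.9: (23.5,0) -> (27.4,0) [heading=0, move]
FD 3: (27.4,0) -> (30.4,0) [heading=0, move]
FD 6.6: (30.4,0) -> (37,0) [heading=0, move]
RT 45: heading 0 -> 315
FD 14.5: (37,0) -> (47.253,-10.253) [heading=315, move]
BK 1.5: (47.253,-10.253) -> (46.192,-9.192) [heading=315, move]
LT 15: heading 315 -> 330
FD 5.6: (46.192,-9.192) -> (51.042,-11.992) [heading=330, move]
FD 10.9: (51.042,-11.992) -> (60.482,-17.442) [heading=330, move]
FD 14.3: (60.482,-17.442) -> (72.866,-24.592) [heading=330, move]
Final: pos=(72.866,-24.592), heading=330, 4 segment(s) drawn

Segment lengths:
  seg 1: (0,0) -> (14.4,0), length = 14.4
  seg 2: (14.4,0) -> (18.4,0), length = 4
  seg 3: (18.4,0) -> (10.3,0), length = 8.1
  seg 4: (10.3,0) -> (23.5,0), length = 13.2
Total = 39.7

Answer: 39.7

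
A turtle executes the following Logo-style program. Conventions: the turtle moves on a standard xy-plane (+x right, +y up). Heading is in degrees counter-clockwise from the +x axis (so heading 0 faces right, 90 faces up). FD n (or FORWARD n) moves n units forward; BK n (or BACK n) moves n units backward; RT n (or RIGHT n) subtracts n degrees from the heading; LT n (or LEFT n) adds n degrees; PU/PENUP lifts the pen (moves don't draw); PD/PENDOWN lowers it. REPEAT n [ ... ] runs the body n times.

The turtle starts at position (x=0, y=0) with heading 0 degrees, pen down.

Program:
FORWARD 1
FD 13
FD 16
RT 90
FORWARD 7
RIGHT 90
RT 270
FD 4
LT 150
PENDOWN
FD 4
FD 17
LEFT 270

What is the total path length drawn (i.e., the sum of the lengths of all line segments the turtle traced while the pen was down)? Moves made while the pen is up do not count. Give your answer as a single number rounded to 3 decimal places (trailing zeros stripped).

Answer: 62

Derivation:
Executing turtle program step by step:
Start: pos=(0,0), heading=0, pen down
FD 1: (0,0) -> (1,0) [heading=0, draw]
FD 13: (1,0) -> (14,0) [heading=0, draw]
FD 16: (14,0) -> (30,0) [heading=0, draw]
RT 90: heading 0 -> 270
FD 7: (30,0) -> (30,-7) [heading=270, draw]
RT 90: heading 270 -> 180
RT 270: heading 180 -> 270
FD 4: (30,-7) -> (30,-11) [heading=270, draw]
LT 150: heading 270 -> 60
PD: pen down
FD 4: (30,-11) -> (32,-7.536) [heading=60, draw]
FD 17: (32,-7.536) -> (40.5,7.187) [heading=60, draw]
LT 270: heading 60 -> 330
Final: pos=(40.5,7.187), heading=330, 7 segment(s) drawn

Segment lengths:
  seg 1: (0,0) -> (1,0), length = 1
  seg 2: (1,0) -> (14,0), length = 13
  seg 3: (14,0) -> (30,0), length = 16
  seg 4: (30,0) -> (30,-7), length = 7
  seg 5: (30,-7) -> (30,-11), length = 4
  seg 6: (30,-11) -> (32,-7.536), length = 4
  seg 7: (32,-7.536) -> (40.5,7.187), length = 17
Total = 62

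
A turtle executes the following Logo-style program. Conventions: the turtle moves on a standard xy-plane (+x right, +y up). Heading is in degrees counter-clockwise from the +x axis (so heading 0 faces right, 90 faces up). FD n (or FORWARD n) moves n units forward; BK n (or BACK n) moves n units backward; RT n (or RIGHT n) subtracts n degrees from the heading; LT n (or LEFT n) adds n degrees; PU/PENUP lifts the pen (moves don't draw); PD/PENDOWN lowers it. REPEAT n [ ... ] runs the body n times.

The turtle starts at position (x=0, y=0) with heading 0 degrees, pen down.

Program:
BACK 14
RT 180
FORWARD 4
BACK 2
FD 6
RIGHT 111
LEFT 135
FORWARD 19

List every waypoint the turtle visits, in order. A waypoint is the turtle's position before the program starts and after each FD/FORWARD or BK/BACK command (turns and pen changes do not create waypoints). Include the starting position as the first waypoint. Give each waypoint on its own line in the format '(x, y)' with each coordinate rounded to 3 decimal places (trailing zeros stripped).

Executing turtle program step by step:
Start: pos=(0,0), heading=0, pen down
BK 14: (0,0) -> (-14,0) [heading=0, draw]
RT 180: heading 0 -> 180
FD 4: (-14,0) -> (-18,0) [heading=180, draw]
BK 2: (-18,0) -> (-16,0) [heading=180, draw]
FD 6: (-16,0) -> (-22,0) [heading=180, draw]
RT 111: heading 180 -> 69
LT 135: heading 69 -> 204
FD 19: (-22,0) -> (-39.357,-7.728) [heading=204, draw]
Final: pos=(-39.357,-7.728), heading=204, 5 segment(s) drawn
Waypoints (6 total):
(0, 0)
(-14, 0)
(-18, 0)
(-16, 0)
(-22, 0)
(-39.357, -7.728)

Answer: (0, 0)
(-14, 0)
(-18, 0)
(-16, 0)
(-22, 0)
(-39.357, -7.728)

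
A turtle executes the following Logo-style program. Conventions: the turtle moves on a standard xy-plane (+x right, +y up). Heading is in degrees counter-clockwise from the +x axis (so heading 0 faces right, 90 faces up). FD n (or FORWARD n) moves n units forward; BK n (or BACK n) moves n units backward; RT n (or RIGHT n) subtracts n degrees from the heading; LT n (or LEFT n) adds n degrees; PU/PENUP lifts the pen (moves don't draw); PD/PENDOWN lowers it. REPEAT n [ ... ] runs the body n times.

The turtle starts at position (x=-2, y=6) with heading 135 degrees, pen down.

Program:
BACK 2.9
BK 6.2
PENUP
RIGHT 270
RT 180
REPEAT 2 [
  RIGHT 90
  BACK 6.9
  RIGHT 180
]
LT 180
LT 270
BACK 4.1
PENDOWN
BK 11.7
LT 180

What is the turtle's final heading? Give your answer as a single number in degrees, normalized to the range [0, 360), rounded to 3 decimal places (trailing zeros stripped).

Executing turtle program step by step:
Start: pos=(-2,6), heading=135, pen down
BK 2.9: (-2,6) -> (0.051,3.949) [heading=135, draw]
BK 6.2: (0.051,3.949) -> (4.435,-0.435) [heading=135, draw]
PU: pen up
RT 270: heading 135 -> 225
RT 180: heading 225 -> 45
REPEAT 2 [
  -- iteration 1/2 --
  RT 90: heading 45 -> 315
  BK 6.9: (4.435,-0.435) -> (-0.444,4.444) [heading=315, move]
  RT 180: heading 315 -> 135
  -- iteration 2/2 --
  RT 90: heading 135 -> 45
  BK 6.9: (-0.444,4.444) -> (-5.323,-0.435) [heading=45, move]
  RT 180: heading 45 -> 225
]
LT 180: heading 225 -> 45
LT 270: heading 45 -> 315
BK 4.1: (-5.323,-0.435) -> (-8.223,2.464) [heading=315, move]
PD: pen down
BK 11.7: (-8.223,2.464) -> (-16.496,10.738) [heading=315, draw]
LT 180: heading 315 -> 135
Final: pos=(-16.496,10.738), heading=135, 3 segment(s) drawn

Answer: 135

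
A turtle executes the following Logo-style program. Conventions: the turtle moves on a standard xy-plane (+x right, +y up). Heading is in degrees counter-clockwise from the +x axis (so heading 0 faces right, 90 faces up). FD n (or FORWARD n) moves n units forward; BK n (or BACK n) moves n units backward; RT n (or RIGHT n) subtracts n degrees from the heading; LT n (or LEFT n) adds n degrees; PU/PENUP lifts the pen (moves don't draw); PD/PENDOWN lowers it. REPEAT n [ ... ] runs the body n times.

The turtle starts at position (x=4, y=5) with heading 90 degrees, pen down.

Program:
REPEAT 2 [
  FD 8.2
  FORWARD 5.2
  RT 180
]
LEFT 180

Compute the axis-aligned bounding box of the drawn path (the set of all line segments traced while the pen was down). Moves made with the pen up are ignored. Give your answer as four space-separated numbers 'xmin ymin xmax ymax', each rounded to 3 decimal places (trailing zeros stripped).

Executing turtle program step by step:
Start: pos=(4,5), heading=90, pen down
REPEAT 2 [
  -- iteration 1/2 --
  FD 8.2: (4,5) -> (4,13.2) [heading=90, draw]
  FD 5.2: (4,13.2) -> (4,18.4) [heading=90, draw]
  RT 180: heading 90 -> 270
  -- iteration 2/2 --
  FD 8.2: (4,18.4) -> (4,10.2) [heading=270, draw]
  FD 5.2: (4,10.2) -> (4,5) [heading=270, draw]
  RT 180: heading 270 -> 90
]
LT 180: heading 90 -> 270
Final: pos=(4,5), heading=270, 4 segment(s) drawn

Segment endpoints: x in {4, 4, 4}, y in {5, 5, 10.2, 13.2, 18.4}
xmin=4, ymin=5, xmax=4, ymax=18.4

Answer: 4 5 4 18.4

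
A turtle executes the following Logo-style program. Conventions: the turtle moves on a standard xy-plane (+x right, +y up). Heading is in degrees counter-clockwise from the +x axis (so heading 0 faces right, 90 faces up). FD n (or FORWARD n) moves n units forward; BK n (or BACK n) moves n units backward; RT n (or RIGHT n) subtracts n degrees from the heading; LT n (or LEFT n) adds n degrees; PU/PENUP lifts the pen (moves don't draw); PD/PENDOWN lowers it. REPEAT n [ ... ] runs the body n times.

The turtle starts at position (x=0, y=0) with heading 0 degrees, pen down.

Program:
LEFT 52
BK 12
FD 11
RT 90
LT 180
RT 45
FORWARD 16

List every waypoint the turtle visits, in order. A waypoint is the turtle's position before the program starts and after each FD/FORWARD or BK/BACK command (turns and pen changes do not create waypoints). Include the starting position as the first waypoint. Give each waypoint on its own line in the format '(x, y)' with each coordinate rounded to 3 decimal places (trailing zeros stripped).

Answer: (0, 0)
(-7.388, -9.456)
(-0.616, -0.788)
(-2.566, 15.093)

Derivation:
Executing turtle program step by step:
Start: pos=(0,0), heading=0, pen down
LT 52: heading 0 -> 52
BK 12: (0,0) -> (-7.388,-9.456) [heading=52, draw]
FD 11: (-7.388,-9.456) -> (-0.616,-0.788) [heading=52, draw]
RT 90: heading 52 -> 322
LT 180: heading 322 -> 142
RT 45: heading 142 -> 97
FD 16: (-0.616,-0.788) -> (-2.566,15.093) [heading=97, draw]
Final: pos=(-2.566,15.093), heading=97, 3 segment(s) drawn
Waypoints (4 total):
(0, 0)
(-7.388, -9.456)
(-0.616, -0.788)
(-2.566, 15.093)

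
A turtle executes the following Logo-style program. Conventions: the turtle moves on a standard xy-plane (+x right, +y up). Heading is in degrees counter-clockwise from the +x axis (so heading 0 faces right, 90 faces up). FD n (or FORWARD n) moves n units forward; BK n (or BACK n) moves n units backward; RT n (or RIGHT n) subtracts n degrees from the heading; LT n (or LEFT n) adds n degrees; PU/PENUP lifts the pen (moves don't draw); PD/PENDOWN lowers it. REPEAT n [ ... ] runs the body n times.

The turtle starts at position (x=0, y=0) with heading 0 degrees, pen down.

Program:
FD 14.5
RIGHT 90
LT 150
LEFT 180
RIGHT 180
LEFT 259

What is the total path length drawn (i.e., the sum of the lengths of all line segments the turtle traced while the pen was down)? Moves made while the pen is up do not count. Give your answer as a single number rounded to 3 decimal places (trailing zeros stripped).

Executing turtle program step by step:
Start: pos=(0,0), heading=0, pen down
FD 14.5: (0,0) -> (14.5,0) [heading=0, draw]
RT 90: heading 0 -> 270
LT 150: heading 270 -> 60
LT 180: heading 60 -> 240
RT 180: heading 240 -> 60
LT 259: heading 60 -> 319
Final: pos=(14.5,0), heading=319, 1 segment(s) drawn

Segment lengths:
  seg 1: (0,0) -> (14.5,0), length = 14.5
Total = 14.5

Answer: 14.5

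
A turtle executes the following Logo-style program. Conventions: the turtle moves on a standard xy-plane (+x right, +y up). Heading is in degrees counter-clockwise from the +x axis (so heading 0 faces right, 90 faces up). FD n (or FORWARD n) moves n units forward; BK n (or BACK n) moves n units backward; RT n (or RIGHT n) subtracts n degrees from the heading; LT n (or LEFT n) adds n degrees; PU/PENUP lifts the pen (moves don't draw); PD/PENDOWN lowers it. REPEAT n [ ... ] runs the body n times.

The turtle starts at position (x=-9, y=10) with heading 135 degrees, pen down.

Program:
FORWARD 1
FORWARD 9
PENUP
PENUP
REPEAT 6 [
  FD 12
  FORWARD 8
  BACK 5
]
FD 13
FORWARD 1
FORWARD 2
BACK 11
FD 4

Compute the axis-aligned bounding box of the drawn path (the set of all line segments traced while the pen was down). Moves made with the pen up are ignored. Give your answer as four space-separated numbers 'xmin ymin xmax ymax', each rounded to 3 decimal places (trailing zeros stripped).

Executing turtle program step by step:
Start: pos=(-9,10), heading=135, pen down
FD 1: (-9,10) -> (-9.707,10.707) [heading=135, draw]
FD 9: (-9.707,10.707) -> (-16.071,17.071) [heading=135, draw]
PU: pen up
PU: pen up
REPEAT 6 [
  -- iteration 1/6 --
  FD 12: (-16.071,17.071) -> (-24.556,25.556) [heading=135, move]
  FD 8: (-24.556,25.556) -> (-30.213,31.213) [heading=135, move]
  BK 5: (-30.213,31.213) -> (-26.678,27.678) [heading=135, move]
  -- iteration 2/6 --
  FD 12: (-26.678,27.678) -> (-35.163,36.163) [heading=135, move]
  FD 8: (-35.163,36.163) -> (-40.82,41.82) [heading=135, move]
  BK 5: (-40.82,41.82) -> (-37.284,38.284) [heading=135, move]
  -- iteration 3/6 --
  FD 12: (-37.284,38.284) -> (-45.77,46.77) [heading=135, move]
  FD 8: (-45.77,46.77) -> (-51.426,52.426) [heading=135, move]
  BK 5: (-51.426,52.426) -> (-47.891,48.891) [heading=135, move]
  -- iteration 4/6 --
  FD 12: (-47.891,48.891) -> (-56.376,57.376) [heading=135, move]
  FD 8: (-56.376,57.376) -> (-62.033,63.033) [heading=135, move]
  BK 5: (-62.033,63.033) -> (-58.497,59.497) [heading=135, move]
  -- iteration 5/6 --
  FD 12: (-58.497,59.497) -> (-66.983,67.983) [heading=135, move]
  FD 8: (-66.983,67.983) -> (-72.64,73.64) [heading=135, move]
  BK 5: (-72.64,73.64) -> (-69.104,70.104) [heading=135, move]
  -- iteration 6/6 --
  FD 12: (-69.104,70.104) -> (-77.589,78.589) [heading=135, move]
  FD 8: (-77.589,78.589) -> (-83.246,84.246) [heading=135, move]
  BK 5: (-83.246,84.246) -> (-79.711,80.711) [heading=135, move]
]
FD 13: (-79.711,80.711) -> (-88.903,89.903) [heading=135, move]
FD 1: (-88.903,89.903) -> (-89.61,90.61) [heading=135, move]
FD 2: (-89.61,90.61) -> (-91.024,92.024) [heading=135, move]
BK 11: (-91.024,92.024) -> (-83.246,84.246) [heading=135, move]
FD 4: (-83.246,84.246) -> (-86.075,87.075) [heading=135, move]
Final: pos=(-86.075,87.075), heading=135, 2 segment(s) drawn

Segment endpoints: x in {-16.071, -9.707, -9}, y in {10, 10.707, 17.071}
xmin=-16.071, ymin=10, xmax=-9, ymax=17.071

Answer: -16.071 10 -9 17.071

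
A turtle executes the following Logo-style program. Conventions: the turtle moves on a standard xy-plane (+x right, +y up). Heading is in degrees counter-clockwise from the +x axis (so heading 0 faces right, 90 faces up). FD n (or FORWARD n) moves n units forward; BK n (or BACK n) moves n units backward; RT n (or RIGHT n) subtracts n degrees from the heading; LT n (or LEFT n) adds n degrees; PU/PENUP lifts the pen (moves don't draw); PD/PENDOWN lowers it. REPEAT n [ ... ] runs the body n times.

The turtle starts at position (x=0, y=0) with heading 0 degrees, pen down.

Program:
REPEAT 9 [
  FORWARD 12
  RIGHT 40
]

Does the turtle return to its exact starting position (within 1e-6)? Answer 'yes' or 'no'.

Answer: yes

Derivation:
Executing turtle program step by step:
Start: pos=(0,0), heading=0, pen down
REPEAT 9 [
  -- iteration 1/9 --
  FD 12: (0,0) -> (12,0) [heading=0, draw]
  RT 40: heading 0 -> 320
  -- iteration 2/9 --
  FD 12: (12,0) -> (21.193,-7.713) [heading=320, draw]
  RT 40: heading 320 -> 280
  -- iteration 3/9 --
  FD 12: (21.193,-7.713) -> (23.276,-19.531) [heading=280, draw]
  RT 40: heading 280 -> 240
  -- iteration 4/9 --
  FD 12: (23.276,-19.531) -> (17.276,-29.923) [heading=240, draw]
  RT 40: heading 240 -> 200
  -- iteration 5/9 --
  FD 12: (17.276,-29.923) -> (6,-34.028) [heading=200, draw]
  RT 40: heading 200 -> 160
  -- iteration 6/9 --
  FD 12: (6,-34.028) -> (-5.276,-29.923) [heading=160, draw]
  RT 40: heading 160 -> 120
  -- iteration 7/9 --
  FD 12: (-5.276,-29.923) -> (-11.276,-19.531) [heading=120, draw]
  RT 40: heading 120 -> 80
  -- iteration 8/9 --
  FD 12: (-11.276,-19.531) -> (-9.193,-7.713) [heading=80, draw]
  RT 40: heading 80 -> 40
  -- iteration 9/9 --
  FD 12: (-9.193,-7.713) -> (0,0) [heading=40, draw]
  RT 40: heading 40 -> 0
]
Final: pos=(0,0), heading=0, 9 segment(s) drawn

Start position: (0, 0)
Final position: (0, 0)
Distance = 0; < 1e-6 -> CLOSED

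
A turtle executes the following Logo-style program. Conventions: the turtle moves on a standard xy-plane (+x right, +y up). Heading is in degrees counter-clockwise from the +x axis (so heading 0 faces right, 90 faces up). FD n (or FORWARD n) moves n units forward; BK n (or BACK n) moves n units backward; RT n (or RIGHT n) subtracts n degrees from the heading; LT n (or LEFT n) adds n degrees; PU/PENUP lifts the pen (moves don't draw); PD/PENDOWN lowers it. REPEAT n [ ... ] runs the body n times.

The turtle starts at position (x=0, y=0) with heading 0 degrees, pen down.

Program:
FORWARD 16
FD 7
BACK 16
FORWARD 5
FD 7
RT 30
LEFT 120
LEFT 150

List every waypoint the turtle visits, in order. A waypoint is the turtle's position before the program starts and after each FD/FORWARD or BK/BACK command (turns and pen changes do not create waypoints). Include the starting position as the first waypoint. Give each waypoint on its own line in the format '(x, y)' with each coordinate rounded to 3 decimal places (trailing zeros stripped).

Executing turtle program step by step:
Start: pos=(0,0), heading=0, pen down
FD 16: (0,0) -> (16,0) [heading=0, draw]
FD 7: (16,0) -> (23,0) [heading=0, draw]
BK 16: (23,0) -> (7,0) [heading=0, draw]
FD 5: (7,0) -> (12,0) [heading=0, draw]
FD 7: (12,0) -> (19,0) [heading=0, draw]
RT 30: heading 0 -> 330
LT 120: heading 330 -> 90
LT 150: heading 90 -> 240
Final: pos=(19,0), heading=240, 5 segment(s) drawn
Waypoints (6 total):
(0, 0)
(16, 0)
(23, 0)
(7, 0)
(12, 0)
(19, 0)

Answer: (0, 0)
(16, 0)
(23, 0)
(7, 0)
(12, 0)
(19, 0)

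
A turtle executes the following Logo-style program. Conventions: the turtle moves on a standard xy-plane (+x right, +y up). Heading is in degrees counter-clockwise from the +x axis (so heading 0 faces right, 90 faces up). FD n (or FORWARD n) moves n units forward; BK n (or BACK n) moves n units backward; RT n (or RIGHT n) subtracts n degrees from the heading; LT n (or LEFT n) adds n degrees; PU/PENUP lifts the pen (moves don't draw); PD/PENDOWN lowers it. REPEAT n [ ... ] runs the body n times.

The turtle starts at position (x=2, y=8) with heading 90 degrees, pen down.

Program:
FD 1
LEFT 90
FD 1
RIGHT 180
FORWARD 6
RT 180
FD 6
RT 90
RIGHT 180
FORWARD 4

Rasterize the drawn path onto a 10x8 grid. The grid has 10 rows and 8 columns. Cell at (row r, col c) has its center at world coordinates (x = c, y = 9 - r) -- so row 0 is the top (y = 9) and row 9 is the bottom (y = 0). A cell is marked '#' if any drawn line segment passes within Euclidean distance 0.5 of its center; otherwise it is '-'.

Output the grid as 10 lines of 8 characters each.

Segment 0: (2,8) -> (2,9)
Segment 1: (2,9) -> (1,9)
Segment 2: (1,9) -> (7,9)
Segment 3: (7,9) -> (1,9)
Segment 4: (1,9) -> (1,5)

Answer: -#######
-##-----
-#------
-#------
-#------
--------
--------
--------
--------
--------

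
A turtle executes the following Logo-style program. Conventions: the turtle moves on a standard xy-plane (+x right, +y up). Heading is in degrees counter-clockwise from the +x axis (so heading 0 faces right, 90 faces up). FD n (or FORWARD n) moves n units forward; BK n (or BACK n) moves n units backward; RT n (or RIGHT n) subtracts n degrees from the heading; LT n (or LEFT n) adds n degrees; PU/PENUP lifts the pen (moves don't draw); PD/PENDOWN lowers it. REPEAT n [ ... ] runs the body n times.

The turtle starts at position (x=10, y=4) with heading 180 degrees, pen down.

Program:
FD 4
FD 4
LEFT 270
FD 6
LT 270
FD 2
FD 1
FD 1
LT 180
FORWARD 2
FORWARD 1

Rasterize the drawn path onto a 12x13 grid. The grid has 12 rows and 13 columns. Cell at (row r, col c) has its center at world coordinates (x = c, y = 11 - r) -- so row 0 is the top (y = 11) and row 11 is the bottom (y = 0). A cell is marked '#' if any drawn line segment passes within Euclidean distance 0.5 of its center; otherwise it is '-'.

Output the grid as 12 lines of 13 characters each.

Segment 0: (10,4) -> (6,4)
Segment 1: (6,4) -> (2,4)
Segment 2: (2,4) -> (2,10)
Segment 3: (2,10) -> (4,10)
Segment 4: (4,10) -> (5,10)
Segment 5: (5,10) -> (6,10)
Segment 6: (6,10) -> (4,10)
Segment 7: (4,10) -> (3,10)

Answer: -------------
--#####------
--#----------
--#----------
--#----------
--#----------
--#----------
--#########--
-------------
-------------
-------------
-------------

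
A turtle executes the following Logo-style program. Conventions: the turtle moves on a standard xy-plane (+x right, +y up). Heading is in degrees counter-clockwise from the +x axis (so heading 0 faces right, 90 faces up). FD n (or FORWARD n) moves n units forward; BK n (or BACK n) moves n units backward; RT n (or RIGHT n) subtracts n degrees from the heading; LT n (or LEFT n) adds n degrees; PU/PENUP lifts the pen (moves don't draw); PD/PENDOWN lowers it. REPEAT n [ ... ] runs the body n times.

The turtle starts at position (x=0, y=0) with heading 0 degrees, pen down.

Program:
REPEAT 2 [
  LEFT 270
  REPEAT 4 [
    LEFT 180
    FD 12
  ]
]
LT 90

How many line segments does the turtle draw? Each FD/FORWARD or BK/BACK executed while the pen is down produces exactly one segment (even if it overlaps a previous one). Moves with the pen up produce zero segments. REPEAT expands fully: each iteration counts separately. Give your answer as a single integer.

Executing turtle program step by step:
Start: pos=(0,0), heading=0, pen down
REPEAT 2 [
  -- iteration 1/2 --
  LT 270: heading 0 -> 270
  REPEAT 4 [
    -- iteration 1/4 --
    LT 180: heading 270 -> 90
    FD 12: (0,0) -> (0,12) [heading=90, draw]
    -- iteration 2/4 --
    LT 180: heading 90 -> 270
    FD 12: (0,12) -> (0,0) [heading=270, draw]
    -- iteration 3/4 --
    LT 180: heading 270 -> 90
    FD 12: (0,0) -> (0,12) [heading=90, draw]
    -- iteration 4/4 --
    LT 180: heading 90 -> 270
    FD 12: (0,12) -> (0,0) [heading=270, draw]
  ]
  -- iteration 2/2 --
  LT 270: heading 270 -> 180
  REPEAT 4 [
    -- iteration 1/4 --
    LT 180: heading 180 -> 0
    FD 12: (0,0) -> (12,0) [heading=0, draw]
    -- iteration 2/4 --
    LT 180: heading 0 -> 180
    FD 12: (12,0) -> (0,0) [heading=180, draw]
    -- iteration 3/4 --
    LT 180: heading 180 -> 0
    FD 12: (0,0) -> (12,0) [heading=0, draw]
    -- iteration 4/4 --
    LT 180: heading 0 -> 180
    FD 12: (12,0) -> (0,0) [heading=180, draw]
  ]
]
LT 90: heading 180 -> 270
Final: pos=(0,0), heading=270, 8 segment(s) drawn
Segments drawn: 8

Answer: 8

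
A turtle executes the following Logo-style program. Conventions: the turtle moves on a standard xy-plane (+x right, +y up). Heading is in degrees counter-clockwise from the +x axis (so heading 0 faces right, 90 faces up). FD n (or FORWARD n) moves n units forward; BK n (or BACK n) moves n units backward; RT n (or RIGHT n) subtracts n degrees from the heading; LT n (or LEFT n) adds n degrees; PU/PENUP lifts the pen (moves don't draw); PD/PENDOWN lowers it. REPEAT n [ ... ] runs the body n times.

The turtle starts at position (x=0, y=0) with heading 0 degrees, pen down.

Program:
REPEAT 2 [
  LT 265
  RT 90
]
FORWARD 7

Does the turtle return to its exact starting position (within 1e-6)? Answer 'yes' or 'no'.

Executing turtle program step by step:
Start: pos=(0,0), heading=0, pen down
REPEAT 2 [
  -- iteration 1/2 --
  LT 265: heading 0 -> 265
  RT 90: heading 265 -> 175
  -- iteration 2/2 --
  LT 265: heading 175 -> 80
  RT 90: heading 80 -> 350
]
FD 7: (0,0) -> (6.894,-1.216) [heading=350, draw]
Final: pos=(6.894,-1.216), heading=350, 1 segment(s) drawn

Start position: (0, 0)
Final position: (6.894, -1.216)
Distance = 7; >= 1e-6 -> NOT closed

Answer: no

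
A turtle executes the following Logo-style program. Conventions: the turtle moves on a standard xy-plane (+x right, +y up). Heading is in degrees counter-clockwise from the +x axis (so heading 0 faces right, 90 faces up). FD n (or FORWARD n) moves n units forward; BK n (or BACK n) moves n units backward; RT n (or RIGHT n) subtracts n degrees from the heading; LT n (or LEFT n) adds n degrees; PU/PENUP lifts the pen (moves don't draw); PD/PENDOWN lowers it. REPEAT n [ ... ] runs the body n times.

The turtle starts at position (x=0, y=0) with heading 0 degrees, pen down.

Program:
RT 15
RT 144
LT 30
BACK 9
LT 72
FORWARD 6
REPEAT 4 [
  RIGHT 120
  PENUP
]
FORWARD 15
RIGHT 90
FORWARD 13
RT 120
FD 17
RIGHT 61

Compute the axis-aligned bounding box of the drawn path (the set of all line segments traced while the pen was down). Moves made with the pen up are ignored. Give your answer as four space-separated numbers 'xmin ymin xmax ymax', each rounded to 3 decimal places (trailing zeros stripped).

Executing turtle program step by step:
Start: pos=(0,0), heading=0, pen down
RT 15: heading 0 -> 345
RT 144: heading 345 -> 201
LT 30: heading 201 -> 231
BK 9: (0,0) -> (5.664,6.994) [heading=231, draw]
LT 72: heading 231 -> 303
FD 6: (5.664,6.994) -> (8.932,1.962) [heading=303, draw]
REPEAT 4 [
  -- iteration 1/4 --
  RT 120: heading 303 -> 183
  PU: pen up
  -- iteration 2/4 --
  RT 120: heading 183 -> 63
  PU: pen up
  -- iteration 3/4 --
  RT 120: heading 63 -> 303
  PU: pen up
  -- iteration 4/4 --
  RT 120: heading 303 -> 183
  PU: pen up
]
FD 15: (8.932,1.962) -> (-6.048,1.177) [heading=183, move]
RT 90: heading 183 -> 93
FD 13: (-6.048,1.177) -> (-6.728,14.159) [heading=93, move]
RT 120: heading 93 -> 333
FD 17: (-6.728,14.159) -> (8.419,6.442) [heading=333, move]
RT 61: heading 333 -> 272
Final: pos=(8.419,6.442), heading=272, 2 segment(s) drawn

Segment endpoints: x in {0, 5.664, 8.932}, y in {0, 1.962, 6.994}
xmin=0, ymin=0, xmax=8.932, ymax=6.994

Answer: 0 0 8.932 6.994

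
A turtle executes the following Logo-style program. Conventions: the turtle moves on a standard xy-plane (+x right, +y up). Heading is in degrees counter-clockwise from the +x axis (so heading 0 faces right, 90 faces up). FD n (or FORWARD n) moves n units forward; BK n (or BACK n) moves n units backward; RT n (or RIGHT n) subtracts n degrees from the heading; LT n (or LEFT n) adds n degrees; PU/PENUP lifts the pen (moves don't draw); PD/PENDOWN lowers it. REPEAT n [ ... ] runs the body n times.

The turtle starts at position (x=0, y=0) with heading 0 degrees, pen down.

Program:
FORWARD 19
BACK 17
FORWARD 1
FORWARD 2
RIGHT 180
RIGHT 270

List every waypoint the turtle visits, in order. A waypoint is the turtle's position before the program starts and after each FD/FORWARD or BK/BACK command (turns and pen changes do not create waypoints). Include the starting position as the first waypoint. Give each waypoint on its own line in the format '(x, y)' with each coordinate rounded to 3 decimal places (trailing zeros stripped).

Executing turtle program step by step:
Start: pos=(0,0), heading=0, pen down
FD 19: (0,0) -> (19,0) [heading=0, draw]
BK 17: (19,0) -> (2,0) [heading=0, draw]
FD 1: (2,0) -> (3,0) [heading=0, draw]
FD 2: (3,0) -> (5,0) [heading=0, draw]
RT 180: heading 0 -> 180
RT 270: heading 180 -> 270
Final: pos=(5,0), heading=270, 4 segment(s) drawn
Waypoints (5 total):
(0, 0)
(19, 0)
(2, 0)
(3, 0)
(5, 0)

Answer: (0, 0)
(19, 0)
(2, 0)
(3, 0)
(5, 0)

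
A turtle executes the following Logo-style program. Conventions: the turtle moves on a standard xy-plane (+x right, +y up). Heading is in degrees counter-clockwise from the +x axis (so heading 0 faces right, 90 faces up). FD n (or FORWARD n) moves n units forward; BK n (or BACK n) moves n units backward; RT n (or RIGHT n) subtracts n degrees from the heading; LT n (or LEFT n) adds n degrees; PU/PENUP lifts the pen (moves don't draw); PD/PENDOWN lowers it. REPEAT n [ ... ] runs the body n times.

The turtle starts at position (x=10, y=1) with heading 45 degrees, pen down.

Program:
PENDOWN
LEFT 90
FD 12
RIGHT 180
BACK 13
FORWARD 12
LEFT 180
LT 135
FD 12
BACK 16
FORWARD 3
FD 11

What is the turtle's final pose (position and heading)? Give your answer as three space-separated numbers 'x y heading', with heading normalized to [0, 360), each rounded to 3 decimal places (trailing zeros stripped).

Executing turtle program step by step:
Start: pos=(10,1), heading=45, pen down
PD: pen down
LT 90: heading 45 -> 135
FD 12: (10,1) -> (1.515,9.485) [heading=135, draw]
RT 180: heading 135 -> 315
BK 13: (1.515,9.485) -> (-7.678,18.678) [heading=315, draw]
FD 12: (-7.678,18.678) -> (0.808,10.192) [heading=315, draw]
LT 180: heading 315 -> 135
LT 135: heading 135 -> 270
FD 12: (0.808,10.192) -> (0.808,-1.808) [heading=270, draw]
BK 16: (0.808,-1.808) -> (0.808,14.192) [heading=270, draw]
FD 3: (0.808,14.192) -> (0.808,11.192) [heading=270, draw]
FD 11: (0.808,11.192) -> (0.808,0.192) [heading=270, draw]
Final: pos=(0.808,0.192), heading=270, 7 segment(s) drawn

Answer: 0.808 0.192 270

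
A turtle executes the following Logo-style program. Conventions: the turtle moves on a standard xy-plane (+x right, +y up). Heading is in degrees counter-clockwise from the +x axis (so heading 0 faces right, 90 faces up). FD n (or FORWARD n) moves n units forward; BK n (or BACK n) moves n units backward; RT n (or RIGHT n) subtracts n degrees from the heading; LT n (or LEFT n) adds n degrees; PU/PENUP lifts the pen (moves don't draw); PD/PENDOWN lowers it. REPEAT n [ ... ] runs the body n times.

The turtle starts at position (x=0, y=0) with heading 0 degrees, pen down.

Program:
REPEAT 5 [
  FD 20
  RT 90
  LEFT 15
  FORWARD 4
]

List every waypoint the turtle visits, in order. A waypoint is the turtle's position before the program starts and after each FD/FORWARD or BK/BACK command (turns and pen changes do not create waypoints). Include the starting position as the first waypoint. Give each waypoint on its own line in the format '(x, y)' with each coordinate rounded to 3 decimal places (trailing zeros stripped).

Executing turtle program step by step:
Start: pos=(0,0), heading=0, pen down
REPEAT 5 [
  -- iteration 1/5 --
  FD 20: (0,0) -> (20,0) [heading=0, draw]
  RT 90: heading 0 -> 270
  LT 15: heading 270 -> 285
  FD 4: (20,0) -> (21.035,-3.864) [heading=285, draw]
  -- iteration 2/5 --
  FD 20: (21.035,-3.864) -> (26.212,-23.182) [heading=285, draw]
  RT 90: heading 285 -> 195
  LT 15: heading 195 -> 210
  FD 4: (26.212,-23.182) -> (22.748,-25.182) [heading=210, draw]
  -- iteration 3/5 --
  FD 20: (22.748,-25.182) -> (5.427,-35.182) [heading=210, draw]
  RT 90: heading 210 -> 120
  LT 15: heading 120 -> 135
  FD 4: (5.427,-35.182) -> (2.599,-32.354) [heading=135, draw]
  -- iteration 4/5 --
  FD 20: (2.599,-32.354) -> (-11.544,-18.212) [heading=135, draw]
  RT 90: heading 135 -> 45
  LT 15: heading 45 -> 60
  FD 4: (-11.544,-18.212) -> (-9.544,-14.748) [heading=60, draw]
  -- iteration 5/5 --
  FD 20: (-9.544,-14.748) -> (0.456,2.573) [heading=60, draw]
  RT 90: heading 60 -> 330
  LT 15: heading 330 -> 345
  FD 4: (0.456,2.573) -> (4.32,1.538) [heading=345, draw]
]
Final: pos=(4.32,1.538), heading=345, 10 segment(s) drawn
Waypoints (11 total):
(0, 0)
(20, 0)
(21.035, -3.864)
(26.212, -23.182)
(22.748, -25.182)
(5.427, -35.182)
(2.599, -32.354)
(-11.544, -18.212)
(-9.544, -14.748)
(0.456, 2.573)
(4.32, 1.538)

Answer: (0, 0)
(20, 0)
(21.035, -3.864)
(26.212, -23.182)
(22.748, -25.182)
(5.427, -35.182)
(2.599, -32.354)
(-11.544, -18.212)
(-9.544, -14.748)
(0.456, 2.573)
(4.32, 1.538)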